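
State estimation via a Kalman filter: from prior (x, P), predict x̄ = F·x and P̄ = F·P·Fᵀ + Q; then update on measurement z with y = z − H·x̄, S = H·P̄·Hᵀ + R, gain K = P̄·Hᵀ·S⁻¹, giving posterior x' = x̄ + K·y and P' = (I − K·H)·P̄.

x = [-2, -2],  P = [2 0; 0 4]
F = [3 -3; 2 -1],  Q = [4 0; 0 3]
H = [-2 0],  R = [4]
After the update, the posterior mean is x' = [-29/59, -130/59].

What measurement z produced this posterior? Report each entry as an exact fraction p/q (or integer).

z = [1]

x̄ = F·x = [0, -2]
P̄ = F·P·Fᵀ + Q = [58 24; 24 15]
S = H·P̄·Hᵀ + R = [236]
K = P̄·Hᵀ·S⁻¹ = [-29/59; -12/59]
x' − x̄ = [-29/59, -12/59] = K·y
y = (KᵀK)⁻¹·Kᵀ·(x' − x̄) = [1]
z = y + H·x̄ = [1] + [0] = [1]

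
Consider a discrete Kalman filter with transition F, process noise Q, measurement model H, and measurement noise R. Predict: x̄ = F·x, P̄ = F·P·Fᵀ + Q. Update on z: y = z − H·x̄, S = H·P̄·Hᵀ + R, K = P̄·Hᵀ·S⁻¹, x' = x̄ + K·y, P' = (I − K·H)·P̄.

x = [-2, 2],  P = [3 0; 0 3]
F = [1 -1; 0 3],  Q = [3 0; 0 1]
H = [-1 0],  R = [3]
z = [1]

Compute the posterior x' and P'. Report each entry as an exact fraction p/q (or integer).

x̄ = F·x = [-4, 6]
P̄ = F·P·Fᵀ + Q = [9 -9; -9 28]
y = z − H·x̄ = [-3]
S = H·P̄·Hᵀ + R = [12]
K = P̄·Hᵀ·S⁻¹ = [-3/4; 3/4]
x' = x̄ + K·y = [-7/4, 15/4]
P' = (I − K·H)·P̄ = [9/4 -9/4; -9/4 85/4]

x' = [-7/4, 15/4]
P' = [9/4 -9/4; -9/4 85/4]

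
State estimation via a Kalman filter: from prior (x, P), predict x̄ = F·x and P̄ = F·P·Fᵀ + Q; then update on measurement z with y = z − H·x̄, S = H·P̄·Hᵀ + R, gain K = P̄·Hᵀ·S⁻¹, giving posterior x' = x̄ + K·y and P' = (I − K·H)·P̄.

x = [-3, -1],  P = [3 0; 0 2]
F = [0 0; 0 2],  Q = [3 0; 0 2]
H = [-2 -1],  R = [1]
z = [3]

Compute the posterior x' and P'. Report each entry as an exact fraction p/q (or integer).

x̄ = F·x = [0, -2]
P̄ = F·P·Fᵀ + Q = [3 0; 0 10]
y = z − H·x̄ = [1]
S = H·P̄·Hᵀ + R = [23]
K = P̄·Hᵀ·S⁻¹ = [-6/23; -10/23]
x' = x̄ + K·y = [-6/23, -56/23]
P' = (I − K·H)·P̄ = [33/23 -60/23; -60/23 130/23]

x' = [-6/23, -56/23]
P' = [33/23 -60/23; -60/23 130/23]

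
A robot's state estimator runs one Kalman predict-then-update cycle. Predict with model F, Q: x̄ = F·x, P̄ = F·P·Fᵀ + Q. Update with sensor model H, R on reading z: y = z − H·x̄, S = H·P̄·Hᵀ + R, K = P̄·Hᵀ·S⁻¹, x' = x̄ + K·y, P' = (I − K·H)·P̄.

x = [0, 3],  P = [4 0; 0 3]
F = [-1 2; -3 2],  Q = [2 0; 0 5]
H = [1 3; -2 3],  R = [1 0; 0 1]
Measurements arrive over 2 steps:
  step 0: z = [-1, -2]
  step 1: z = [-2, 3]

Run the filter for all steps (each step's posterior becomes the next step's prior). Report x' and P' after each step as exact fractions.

step 0: x̄ = F·x = [6, 6]
step 0: P̄ = F·P·Fᵀ + Q = [18 24; 24 53]
step 0: y = z − H·x̄ = [-25, -8]
step 0: S = H·P̄·Hᵀ + R = [640 369; 369 262]
step 0: K = P̄·Hᵀ·S⁻¹ = [10296/31519 -10170/31519; 6987/31519 3513/31519]
step 0: x' = x̄ + K·y = [13074/31519, -13665/31519]
step 0: P' = (I − K·H)·P̄ = [6822/31519 1158/31519; 1158/31519 1943/31519]
step 1: x̄ = F·x = [-40404/31519, -66552/31519]
step 1: P̄ = F·P·Fᵀ + Q = [73000/31519 18974/31519; 18974/31519 212869/31519]
step 1: y = z − H·x̄ = [177022/31519, 213405/31519]
step 1: S = H·P̄·Hᵀ + R = [2134184/31519 1712899/31519; 1712899/31519 2011652/31519]
step 1: K = P̄·Hᵀ·S⁻¹ = [13133014/43123593 -13092170/43123593; 9326309/43123593 4935023/43123593]
step 1: x' = x̄ + K·y = [-70163006/43123593, -5261617/43123593]
step 1: P' = (I − K·H)·P̄ = [8741728/43123593 1463762/43123593; 1463762/43123593 2620849/43123593]

step 0: x' = [13074/31519, -13665/31519], P' = [6822/31519 1158/31519; 1158/31519 1943/31519]
step 1: x' = [-70163006/43123593, -5261617/43123593], P' = [8741728/43123593 1463762/43123593; 1463762/43123593 2620849/43123593]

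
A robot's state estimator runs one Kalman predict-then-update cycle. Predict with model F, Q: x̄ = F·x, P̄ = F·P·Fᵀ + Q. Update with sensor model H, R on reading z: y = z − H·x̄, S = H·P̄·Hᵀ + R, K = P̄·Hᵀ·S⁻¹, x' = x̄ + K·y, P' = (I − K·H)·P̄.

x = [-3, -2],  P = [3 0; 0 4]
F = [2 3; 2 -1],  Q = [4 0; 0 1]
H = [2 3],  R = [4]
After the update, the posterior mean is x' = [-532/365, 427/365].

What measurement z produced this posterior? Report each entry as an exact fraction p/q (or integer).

x̄ = F·x = [-12, -4]
P̄ = F·P·Fᵀ + Q = [52 0; 0 17]
S = H·P̄·Hᵀ + R = [365]
K = P̄·Hᵀ·S⁻¹ = [104/365; 51/365]
x' − x̄ = [3848/365, 1887/365] = K·y
y = (KᵀK)⁻¹·Kᵀ·(x' − x̄) = [37]
z = y + H·x̄ = [37] + [-36] = [1]

z = [1]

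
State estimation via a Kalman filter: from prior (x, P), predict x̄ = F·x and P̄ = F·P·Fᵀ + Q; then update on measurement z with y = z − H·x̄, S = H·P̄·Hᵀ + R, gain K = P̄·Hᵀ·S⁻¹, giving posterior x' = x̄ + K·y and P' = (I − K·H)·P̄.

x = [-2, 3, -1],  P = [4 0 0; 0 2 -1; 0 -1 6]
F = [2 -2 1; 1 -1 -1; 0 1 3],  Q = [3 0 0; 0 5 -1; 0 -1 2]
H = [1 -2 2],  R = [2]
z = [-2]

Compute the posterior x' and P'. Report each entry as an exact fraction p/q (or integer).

x' = [-5424/499, -2055/499, 157/499]
P' = [14238/499 6330/499 -724/499; 6330/499 4004/499 780/499; -724/499 780/499 1299/499]

x̄ = F·x = [-11, -4, 0]
P̄ = F·P·Fᵀ + Q = [37 5 19; 5 15 -17; 19 -17 52]
y = z − H·x̄ = [1]
S = H·P̄·Hᵀ + R = [499]
K = P̄·Hᵀ·S⁻¹ = [65/499; -59/499; 157/499]
x' = x̄ + K·y = [-5424/499, -2055/499, 157/499]
P' = (I − K·H)·P̄ = [14238/499 6330/499 -724/499; 6330/499 4004/499 780/499; -724/499 780/499 1299/499]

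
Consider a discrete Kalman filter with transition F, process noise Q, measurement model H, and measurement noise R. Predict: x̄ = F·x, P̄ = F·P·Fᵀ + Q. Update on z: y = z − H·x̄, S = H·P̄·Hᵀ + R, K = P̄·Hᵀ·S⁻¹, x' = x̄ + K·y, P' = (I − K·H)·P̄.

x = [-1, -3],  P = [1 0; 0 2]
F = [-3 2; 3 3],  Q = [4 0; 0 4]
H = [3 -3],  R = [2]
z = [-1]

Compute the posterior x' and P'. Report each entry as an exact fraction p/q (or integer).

x' = [-345/52, -165/26]
P' = [1455/104 723/52; 723/52 365/26]

x̄ = F·x = [-3, -12]
P̄ = F·P·Fᵀ + Q = [21 3; 3 31]
y = z − H·x̄ = [-28]
S = H·P̄·Hᵀ + R = [416]
K = P̄·Hᵀ·S⁻¹ = [27/208; -21/104]
x' = x̄ + K·y = [-345/52, -165/26]
P' = (I − K·H)·P̄ = [1455/104 723/52; 723/52 365/26]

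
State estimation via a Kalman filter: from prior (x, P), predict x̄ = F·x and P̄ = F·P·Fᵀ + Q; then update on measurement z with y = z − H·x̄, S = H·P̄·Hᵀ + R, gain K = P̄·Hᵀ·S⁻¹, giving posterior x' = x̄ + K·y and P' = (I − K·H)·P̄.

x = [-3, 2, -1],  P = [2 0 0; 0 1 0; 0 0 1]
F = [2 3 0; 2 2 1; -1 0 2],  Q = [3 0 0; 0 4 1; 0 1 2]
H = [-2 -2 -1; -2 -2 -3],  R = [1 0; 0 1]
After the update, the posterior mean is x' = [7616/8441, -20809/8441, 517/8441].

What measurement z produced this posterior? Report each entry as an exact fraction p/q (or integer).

z = [3, 3]

x̄ = F·x = [0, -3, 1]
P̄ = F·P·Fᵀ + Q = [20 14 -4; 14 17 -1; -4 -1 8]
S = H·P̄·Hᵀ + R = [249 244; 244 273]
K = P̄·Hᵀ·S⁻¹ = [-3808/8441 1672/8441; -2257/8441 193/8441; 3962/8441 -3974/8441]
x' − x̄ = [7616/8441, 4514/8441, -7924/8441] = K·y
y = (KᵀK)⁻¹·Kᵀ·(x' − x̄) = [-2, 0]
z = y + H·x̄ = [-2, 0] + [5, 3] = [3, 3]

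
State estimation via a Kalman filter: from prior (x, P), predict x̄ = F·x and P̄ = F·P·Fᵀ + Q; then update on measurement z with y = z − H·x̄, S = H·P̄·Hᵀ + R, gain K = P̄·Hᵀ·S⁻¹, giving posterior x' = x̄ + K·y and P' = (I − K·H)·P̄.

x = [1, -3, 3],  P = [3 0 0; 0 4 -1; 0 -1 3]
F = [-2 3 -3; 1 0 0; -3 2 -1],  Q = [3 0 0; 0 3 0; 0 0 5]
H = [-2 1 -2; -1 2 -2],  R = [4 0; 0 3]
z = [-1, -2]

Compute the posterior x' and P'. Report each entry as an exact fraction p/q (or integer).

x̄ = F·x = [-20, 1, -12]
P̄ = F·P·Fᵀ + Q = [96 -6 60; -6 6 -9; 60 -9 55]
y = z − H·x̄ = [-66, -48]
S = H·P̄·Hᵀ + R = [1154 868; 868 679]
K = P̄·Hᵀ·S⁻¹ = [-1287/2153 6456/15071; -486/2153 5148/15071; 129/4306 -4750/15071]
x' = x̄ + K·y = [-16714/15071, -7501/15071, 17349/15071]
P' = (I − K·H)·P̄ = [53922/15071 1482/15071 -35163/15071; 1482/15071 27570/15071 19107/15071; -35163/15071 19107/15071 87627/30142]

x' = [-16714/15071, -7501/15071, 17349/15071]
P' = [53922/15071 1482/15071 -35163/15071; 1482/15071 27570/15071 19107/15071; -35163/15071 19107/15071 87627/30142]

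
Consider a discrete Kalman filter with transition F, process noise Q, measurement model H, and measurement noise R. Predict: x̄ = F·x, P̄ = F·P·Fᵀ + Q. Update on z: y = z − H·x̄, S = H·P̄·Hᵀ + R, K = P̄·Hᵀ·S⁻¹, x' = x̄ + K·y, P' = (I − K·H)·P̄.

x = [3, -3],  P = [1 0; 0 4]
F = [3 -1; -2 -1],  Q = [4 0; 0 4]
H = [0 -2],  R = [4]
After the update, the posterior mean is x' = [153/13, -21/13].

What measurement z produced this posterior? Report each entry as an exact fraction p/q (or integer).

x̄ = F·x = [12, -3]
P̄ = F·P·Fᵀ + Q = [17 -2; -2 12]
S = H·P̄·Hᵀ + R = [52]
K = P̄·Hᵀ·S⁻¹ = [1/13; -6/13]
x' − x̄ = [-3/13, 18/13] = K·y
y = (KᵀK)⁻¹·Kᵀ·(x' − x̄) = [-3]
z = y + H·x̄ = [-3] + [6] = [3]

z = [3]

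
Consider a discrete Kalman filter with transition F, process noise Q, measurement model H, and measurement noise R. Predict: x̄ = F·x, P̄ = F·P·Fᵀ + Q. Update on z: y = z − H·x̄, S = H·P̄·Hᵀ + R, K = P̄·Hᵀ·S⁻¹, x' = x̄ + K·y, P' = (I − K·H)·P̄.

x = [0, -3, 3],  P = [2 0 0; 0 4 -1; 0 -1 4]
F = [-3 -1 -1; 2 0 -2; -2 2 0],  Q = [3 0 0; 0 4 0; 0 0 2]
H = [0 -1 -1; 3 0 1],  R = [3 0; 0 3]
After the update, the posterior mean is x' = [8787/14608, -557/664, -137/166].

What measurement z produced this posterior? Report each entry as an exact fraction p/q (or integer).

z = [1, 1]

x̄ = F·x = [0, -6, -6]
P̄ = F·P·Fᵀ + Q = [27 -6 6; -6 28 -4; 6 -4 26]
S = H·P̄·Hᵀ + R = [49 -22; -22 308]
K = P̄·Hᵀ·S⁻¹ = [87/664 4263/14608; -179/332 -73/664; -33/83 19/166]
x' − x̄ = [8787/14608, 3427/664, 859/166] = K·y
y = (KᵀK)⁻¹·Kᵀ·(x' − x̄) = [-11, 7]
z = y + H·x̄ = [-11, 7] + [12, -6] = [1, 1]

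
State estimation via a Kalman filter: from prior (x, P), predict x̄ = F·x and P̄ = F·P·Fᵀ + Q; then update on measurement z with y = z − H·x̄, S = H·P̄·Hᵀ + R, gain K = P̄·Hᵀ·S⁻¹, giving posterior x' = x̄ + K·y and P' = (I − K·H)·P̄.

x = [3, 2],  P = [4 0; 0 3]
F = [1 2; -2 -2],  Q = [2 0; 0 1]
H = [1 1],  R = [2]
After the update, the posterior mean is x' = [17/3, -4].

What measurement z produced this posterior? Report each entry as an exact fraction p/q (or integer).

x̄ = F·x = [7, -10]
P̄ = F·P·Fᵀ + Q = [18 -20; -20 29]
S = H·P̄·Hᵀ + R = [9]
K = P̄·Hᵀ·S⁻¹ = [-2/9; 1]
x' − x̄ = [-4/3, 6] = K·y
y = (KᵀK)⁻¹·Kᵀ·(x' − x̄) = [6]
z = y + H·x̄ = [6] + [-3] = [3]

z = [3]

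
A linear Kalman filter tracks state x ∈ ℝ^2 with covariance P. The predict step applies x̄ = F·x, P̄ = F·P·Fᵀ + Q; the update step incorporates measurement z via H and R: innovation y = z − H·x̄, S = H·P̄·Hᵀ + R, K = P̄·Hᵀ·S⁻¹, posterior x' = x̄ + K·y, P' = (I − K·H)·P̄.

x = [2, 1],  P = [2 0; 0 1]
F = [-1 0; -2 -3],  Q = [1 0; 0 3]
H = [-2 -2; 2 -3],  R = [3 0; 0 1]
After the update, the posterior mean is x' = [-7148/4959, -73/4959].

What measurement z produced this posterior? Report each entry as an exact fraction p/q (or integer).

z = [3, -3]

x̄ = F·x = [-2, -7]
P̄ = F·P·Fᵀ + Q = [3 4; 4 20]
S = H·P̄·Hᵀ + R = [127 116; 116 145]
K = P̄·Hᵀ·S⁻¹ = [-46/171 862/4959; -32/171 -1036/4959]
x' − x̄ = [2770/4959, 34640/4959] = K·y
y = (KᵀK)⁻¹·Kᵀ·(x' − x̄) = [-15, -20]
z = y + H·x̄ = [-15, -20] + [18, 17] = [3, -3]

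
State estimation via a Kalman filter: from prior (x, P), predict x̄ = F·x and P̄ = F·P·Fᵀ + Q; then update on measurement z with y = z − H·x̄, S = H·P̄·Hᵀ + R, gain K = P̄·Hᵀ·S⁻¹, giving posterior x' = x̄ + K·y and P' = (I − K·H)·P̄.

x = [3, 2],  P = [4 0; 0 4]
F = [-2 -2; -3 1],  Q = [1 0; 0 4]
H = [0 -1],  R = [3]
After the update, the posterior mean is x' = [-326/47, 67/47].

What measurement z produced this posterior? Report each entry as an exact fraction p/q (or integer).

z = [-2]

x̄ = F·x = [-10, -7]
P̄ = F·P·Fᵀ + Q = [33 16; 16 44]
S = H·P̄·Hᵀ + R = [47]
K = P̄·Hᵀ·S⁻¹ = [-16/47; -44/47]
x' − x̄ = [144/47, 396/47] = K·y
y = (KᵀK)⁻¹·Kᵀ·(x' − x̄) = [-9]
z = y + H·x̄ = [-9] + [7] = [-2]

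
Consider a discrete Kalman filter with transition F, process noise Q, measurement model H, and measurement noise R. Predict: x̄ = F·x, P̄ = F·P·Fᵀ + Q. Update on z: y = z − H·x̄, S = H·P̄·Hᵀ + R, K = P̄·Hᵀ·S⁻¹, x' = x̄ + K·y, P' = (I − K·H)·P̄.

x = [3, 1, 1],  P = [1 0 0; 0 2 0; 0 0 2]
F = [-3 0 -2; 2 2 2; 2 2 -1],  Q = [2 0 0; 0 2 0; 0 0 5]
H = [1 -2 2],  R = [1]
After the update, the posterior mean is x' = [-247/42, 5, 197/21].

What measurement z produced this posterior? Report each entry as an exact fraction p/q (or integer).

z = [3]

x̄ = F·x = [-11, 10, 7]
P̄ = F·P·Fᵀ + Q = [19 -14 -2; -14 22 8; -2 8 19]
S = H·P̄·Hᵀ + R = [168]
K = P̄·Hᵀ·S⁻¹ = [43/168; -1/4; 5/42]
x' − x̄ = [215/42, -5, 50/21] = K·y
y = (KᵀK)⁻¹·Kᵀ·(x' − x̄) = [20]
z = y + H·x̄ = [20] + [-17] = [3]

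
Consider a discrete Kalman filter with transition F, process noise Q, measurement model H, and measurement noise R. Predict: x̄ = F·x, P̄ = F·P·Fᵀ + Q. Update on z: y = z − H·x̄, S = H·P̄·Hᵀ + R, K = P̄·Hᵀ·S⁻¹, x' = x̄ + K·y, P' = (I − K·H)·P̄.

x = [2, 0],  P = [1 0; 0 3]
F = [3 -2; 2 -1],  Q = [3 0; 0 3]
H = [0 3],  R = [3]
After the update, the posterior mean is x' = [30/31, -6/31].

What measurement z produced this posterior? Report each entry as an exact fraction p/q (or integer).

x̄ = F·x = [6, 4]
P̄ = F·P·Fᵀ + Q = [24 12; 12 10]
S = H·P̄·Hᵀ + R = [93]
K = P̄·Hᵀ·S⁻¹ = [12/31; 10/31]
x' − x̄ = [-156/31, -130/31] = K·y
y = (KᵀK)⁻¹·Kᵀ·(x' − x̄) = [-13]
z = y + H·x̄ = [-13] + [12] = [-1]

z = [-1]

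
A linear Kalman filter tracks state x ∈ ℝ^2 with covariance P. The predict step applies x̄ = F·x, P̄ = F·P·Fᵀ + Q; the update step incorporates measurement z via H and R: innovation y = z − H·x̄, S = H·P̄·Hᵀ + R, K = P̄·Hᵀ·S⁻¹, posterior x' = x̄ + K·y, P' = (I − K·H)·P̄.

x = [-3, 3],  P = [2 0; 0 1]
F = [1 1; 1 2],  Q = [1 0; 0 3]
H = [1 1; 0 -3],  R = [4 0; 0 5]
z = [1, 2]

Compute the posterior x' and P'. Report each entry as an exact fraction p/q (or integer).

x' = [-308/629, -91/629]
P' = [900/629 -20/629; -20/629 280/629]

x̄ = F·x = [0, 3]
P̄ = F·P·Fᵀ + Q = [4 4; 4 9]
y = z − H·x̄ = [-2, 11]
S = H·P̄·Hᵀ + R = [25 -39; -39 86]
K = P̄·Hᵀ·S⁻¹ = [220/629 12/629; 65/629 -168/629]
x' = x̄ + K·y = [-308/629, -91/629]
P' = (I − K·H)·P̄ = [900/629 -20/629; -20/629 280/629]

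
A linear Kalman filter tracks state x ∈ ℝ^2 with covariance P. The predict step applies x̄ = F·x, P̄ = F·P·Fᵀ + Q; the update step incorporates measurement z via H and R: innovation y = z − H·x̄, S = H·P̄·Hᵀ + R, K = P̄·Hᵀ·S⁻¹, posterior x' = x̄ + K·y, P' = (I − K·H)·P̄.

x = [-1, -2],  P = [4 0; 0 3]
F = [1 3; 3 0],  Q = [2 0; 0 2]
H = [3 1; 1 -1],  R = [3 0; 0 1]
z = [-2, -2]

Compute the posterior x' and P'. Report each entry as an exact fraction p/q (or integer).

x̄ = F·x = [-7, -3]
P̄ = F·P·Fᵀ + Q = [33 12; 12 38]
y = z − H·x̄ = [22, 2]
S = H·P̄·Hᵀ + R = [410 37; 37 48]
K = P̄·Hᵀ·S⁻¹ = [4551/18311 4503/18311; 4514/18311 -13398/18311]
x' = x̄ + K·y = [-19049/18311, 17579/18311]
P' = (I − K·H)·P̄ = [4539/18311 36/18311; 36/18311 13434/18311]

x' = [-19049/18311, 17579/18311]
P' = [4539/18311 36/18311; 36/18311 13434/18311]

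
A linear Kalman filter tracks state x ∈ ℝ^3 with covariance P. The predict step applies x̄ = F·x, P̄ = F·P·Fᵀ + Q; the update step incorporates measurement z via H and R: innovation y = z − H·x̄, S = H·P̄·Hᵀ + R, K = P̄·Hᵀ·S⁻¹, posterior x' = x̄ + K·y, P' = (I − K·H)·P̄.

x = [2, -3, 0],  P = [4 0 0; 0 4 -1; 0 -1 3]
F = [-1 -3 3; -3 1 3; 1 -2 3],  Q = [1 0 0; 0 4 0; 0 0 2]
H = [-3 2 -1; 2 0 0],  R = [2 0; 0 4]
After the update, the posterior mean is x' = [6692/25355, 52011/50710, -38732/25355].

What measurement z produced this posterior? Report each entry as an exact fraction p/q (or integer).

z = [3, 1]

x̄ = F·x = [7, -9, 8]
P̄ = F·P·Fᵀ + Q = [86 33 62; 33 65 10; 62 10 61]
S = H·P̄·Hᵀ + R = [1033 -508; -508 348]
K = P̄·Hᵀ·S⁻¹ = [-254/25355 12161/25355; 10209/25355 39423/50710; -4001/25355 3194/25355]
x' − x̄ = [-170793/25355, 508401/50710, -241572/25355] = K·y
y = (KᵀK)⁻¹·Kᵀ·(x' − x̄) = [50, -13]
z = y + H·x̄ = [50, -13] + [-47, 14] = [3, 1]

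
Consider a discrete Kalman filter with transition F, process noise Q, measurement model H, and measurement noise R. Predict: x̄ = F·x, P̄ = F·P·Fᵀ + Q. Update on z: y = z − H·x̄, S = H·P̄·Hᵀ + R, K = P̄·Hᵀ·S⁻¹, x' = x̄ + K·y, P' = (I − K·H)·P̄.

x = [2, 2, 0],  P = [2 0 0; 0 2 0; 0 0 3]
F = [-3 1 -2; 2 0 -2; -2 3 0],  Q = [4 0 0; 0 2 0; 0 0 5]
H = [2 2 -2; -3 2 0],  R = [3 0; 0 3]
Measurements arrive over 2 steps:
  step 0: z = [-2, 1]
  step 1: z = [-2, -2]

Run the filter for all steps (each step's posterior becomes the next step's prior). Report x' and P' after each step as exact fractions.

step 0: x̄ = F·x = [-4, 4, 2]
step 0: P̄ = F·P·Fᵀ + Q = [36 0 18; 0 22 -8; 18 -8 31]
step 0: y = z − H·x̄ = [2, -19]
step 0: S = H·P̄·Hᵀ + R = [279 12; 12 415]
step 0: K = P̄·Hᵀ·S⁻¹ = [1804/12849 -1132/4283; 2708/12849 428/4283; -5530/38547 -2114/12849]
step 0: x' = x̄ + K·y = [16736/12849, 32416/12849, 186532/38547]
step 0: P' = (I − K·H)·P̄ = [10284/4283 13728/4283 23110/4283; 13728/4283 21234/4283 33608/4283; 23110/4283 33608/4283 172919/12849]
step 1: x̄ = F·x = [-426440/38547, -272648/38547, 63776/12849]
step 1: P̄ = F·P·Fᵀ + Q = [1266002/12849 525944/12849 -134810/4283; 525944/12849 286142/12849 -67976/4283; -134810/4283 -67976/4283 88921/4283]
step 1: y = z − H·x̄ = [1703738/38547, -811118/38547]
step 1: S = H·P̄·Hᵀ + R = [16388591/12849 -9114200/12849; -9114200/12849 6265805/12849]
step 1: K = P̄·Hᵀ·S⁻¹ = [38842848/305378999 -386690362/1526894995; 55530012/305378999 158829068/1526894995; -56436898/305378999 -214189994/1526894995]
step 1: x' = x̄ + K·y = [-512678636/4580684985, -1870211032/1526894995, -1159414232/4580684985]
step 1: P' = (I − K·H)·P̄ = [1402425306/1526894995 1523602416/1526894995 2634706362/1526894995; 1523602416/1526894995 2523647226/1526894995 3630774552/1526894995; 2634706362/1526894995 3630774552/1526894995 6688757649/1526894995]

step 0: x' = [16736/12849, 32416/12849, 186532/38547], P' = [10284/4283 13728/4283 23110/4283; 13728/4283 21234/4283 33608/4283; 23110/4283 33608/4283 172919/12849]
step 1: x' = [-512678636/4580684985, -1870211032/1526894995, -1159414232/4580684985], P' = [1402425306/1526894995 1523602416/1526894995 2634706362/1526894995; 1523602416/1526894995 2523647226/1526894995 3630774552/1526894995; 2634706362/1526894995 3630774552/1526894995 6688757649/1526894995]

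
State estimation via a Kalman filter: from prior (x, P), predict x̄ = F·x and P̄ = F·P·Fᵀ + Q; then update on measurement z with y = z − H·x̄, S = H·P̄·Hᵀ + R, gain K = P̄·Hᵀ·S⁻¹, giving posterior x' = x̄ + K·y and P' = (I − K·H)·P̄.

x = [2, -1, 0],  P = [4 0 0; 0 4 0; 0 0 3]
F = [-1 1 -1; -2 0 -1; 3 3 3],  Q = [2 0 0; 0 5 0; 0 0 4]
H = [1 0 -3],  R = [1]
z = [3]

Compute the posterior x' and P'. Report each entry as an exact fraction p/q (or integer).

x' = [-477/199, -466/199, -357/199]
P' = [2267/199 1309/199 753/199; 1309/199 2356/199 429/199; 753/199 429/199 1361/995]

x̄ = F·x = [-3, -4, 3]
P̄ = F·P·Fᵀ + Q = [13 11 -9; 11 24 -33; -9 -33 103]
y = z − H·x̄ = [15]
S = H·P̄·Hᵀ + R = [995]
K = P̄·Hᵀ·S⁻¹ = [8/199; 22/199; -318/995]
x' = x̄ + K·y = [-477/199, -466/199, -357/199]
P' = (I − K·H)·P̄ = [2267/199 1309/199 753/199; 1309/199 2356/199 429/199; 753/199 429/199 1361/995]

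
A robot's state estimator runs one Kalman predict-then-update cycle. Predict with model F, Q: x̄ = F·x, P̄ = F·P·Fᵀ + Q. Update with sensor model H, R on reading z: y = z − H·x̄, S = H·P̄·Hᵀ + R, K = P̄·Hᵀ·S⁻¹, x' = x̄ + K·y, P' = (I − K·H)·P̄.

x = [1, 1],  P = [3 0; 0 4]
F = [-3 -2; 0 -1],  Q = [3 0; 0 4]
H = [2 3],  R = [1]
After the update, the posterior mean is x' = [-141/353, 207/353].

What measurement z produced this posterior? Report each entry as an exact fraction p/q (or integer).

z = [1]

x̄ = F·x = [-5, -1]
P̄ = F·P·Fᵀ + Q = [46 8; 8 8]
S = H·P̄·Hᵀ + R = [353]
K = P̄·Hᵀ·S⁻¹ = [116/353; 40/353]
x' − x̄ = [1624/353, 560/353] = K·y
y = (KᵀK)⁻¹·Kᵀ·(x' − x̄) = [14]
z = y + H·x̄ = [14] + [-13] = [1]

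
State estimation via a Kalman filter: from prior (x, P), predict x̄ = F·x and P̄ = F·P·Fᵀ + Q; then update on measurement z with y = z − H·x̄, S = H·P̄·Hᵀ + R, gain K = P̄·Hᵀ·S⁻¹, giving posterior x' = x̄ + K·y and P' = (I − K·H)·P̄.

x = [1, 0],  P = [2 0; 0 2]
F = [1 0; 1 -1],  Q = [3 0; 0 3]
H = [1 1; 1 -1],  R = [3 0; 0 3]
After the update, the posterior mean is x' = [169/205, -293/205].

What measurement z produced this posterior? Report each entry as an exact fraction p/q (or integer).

x̄ = F·x = [1, 1]
P̄ = F·P·Fᵀ + Q = [5 2; 2 7]
S = H·P̄·Hᵀ + R = [19 -2; -2 11]
K = P̄·Hᵀ·S⁻¹ = [83/205 71/205; 89/205 -77/205]
x' − x̄ = [-36/205, -498/205] = K·y
y = (KᵀK)⁻¹·Kᵀ·(x' − x̄) = [-3, 3]
z = y + H·x̄ = [-3, 3] + [2, 0] = [-1, 3]

z = [-1, 3]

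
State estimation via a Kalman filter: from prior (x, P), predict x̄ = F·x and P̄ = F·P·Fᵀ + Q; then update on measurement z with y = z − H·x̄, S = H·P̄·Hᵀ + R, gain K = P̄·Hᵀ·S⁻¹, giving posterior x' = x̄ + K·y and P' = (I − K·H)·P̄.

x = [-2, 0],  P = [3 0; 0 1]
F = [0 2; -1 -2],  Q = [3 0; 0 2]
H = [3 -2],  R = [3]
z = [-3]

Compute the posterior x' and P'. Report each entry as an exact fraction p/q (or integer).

x' = [29/150, 9/5]
P' = [209/150 9/5; 9/5 3]

x̄ = F·x = [0, 2]
P̄ = F·P·Fᵀ + Q = [7 -4; -4 9]
y = z − H·x̄ = [1]
S = H·P̄·Hᵀ + R = [150]
K = P̄·Hᵀ·S⁻¹ = [29/150; -1/5]
x' = x̄ + K·y = [29/150, 9/5]
P' = (I − K·H)·P̄ = [209/150 9/5; 9/5 3]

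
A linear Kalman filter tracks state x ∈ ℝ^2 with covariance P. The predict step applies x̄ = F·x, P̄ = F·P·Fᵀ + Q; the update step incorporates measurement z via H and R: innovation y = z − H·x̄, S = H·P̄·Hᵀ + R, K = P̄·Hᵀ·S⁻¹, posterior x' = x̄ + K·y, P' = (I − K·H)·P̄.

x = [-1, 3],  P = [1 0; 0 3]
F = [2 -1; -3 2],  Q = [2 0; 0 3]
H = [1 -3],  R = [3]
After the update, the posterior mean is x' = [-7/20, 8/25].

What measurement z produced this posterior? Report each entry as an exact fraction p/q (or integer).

z = [-1]

x̄ = F·x = [-5, 9]
P̄ = F·P·Fᵀ + Q = [9 -12; -12 24]
S = H·P̄·Hᵀ + R = [300]
K = P̄·Hᵀ·S⁻¹ = [3/20; -7/25]
x' − x̄ = [93/20, -217/25] = K·y
y = (KᵀK)⁻¹·Kᵀ·(x' − x̄) = [31]
z = y + H·x̄ = [31] + [-32] = [-1]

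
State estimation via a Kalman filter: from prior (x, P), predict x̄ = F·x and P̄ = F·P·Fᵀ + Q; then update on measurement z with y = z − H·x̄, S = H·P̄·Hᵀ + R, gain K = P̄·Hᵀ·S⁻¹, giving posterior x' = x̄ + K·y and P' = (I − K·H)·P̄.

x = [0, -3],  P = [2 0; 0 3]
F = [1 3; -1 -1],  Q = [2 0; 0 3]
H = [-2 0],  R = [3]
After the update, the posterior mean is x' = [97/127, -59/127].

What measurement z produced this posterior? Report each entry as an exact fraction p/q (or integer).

x̄ = F·x = [-9, 3]
P̄ = F·P·Fᵀ + Q = [31 -11; -11 8]
S = H·P̄·Hᵀ + R = [127]
K = P̄·Hᵀ·S⁻¹ = [-62/127; 22/127]
x' − x̄ = [1240/127, -440/127] = K·y
y = (KᵀK)⁻¹·Kᵀ·(x' − x̄) = [-20]
z = y + H·x̄ = [-20] + [18] = [-2]

z = [-2]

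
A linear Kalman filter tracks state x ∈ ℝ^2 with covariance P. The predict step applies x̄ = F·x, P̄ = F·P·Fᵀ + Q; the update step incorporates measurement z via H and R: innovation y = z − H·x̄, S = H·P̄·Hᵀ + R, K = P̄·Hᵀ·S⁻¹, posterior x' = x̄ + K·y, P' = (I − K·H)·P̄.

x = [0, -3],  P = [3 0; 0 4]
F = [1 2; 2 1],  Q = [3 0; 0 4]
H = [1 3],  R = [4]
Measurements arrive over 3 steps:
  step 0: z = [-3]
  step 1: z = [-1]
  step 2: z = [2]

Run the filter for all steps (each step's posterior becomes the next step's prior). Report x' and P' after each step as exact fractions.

step 0: x̄ = F·x = [-6, -3]
step 0: P̄ = F·P·Fᵀ + Q = [22 14; 14 20]
step 0: y = z − H·x̄ = [12]
step 0: S = H·P̄·Hᵀ + R = [290]
step 0: K = P̄·Hᵀ·S⁻¹ = [32/145; 37/145]
step 0: x' = x̄ + K·y = [-486/145, 9/145]
step 0: P' = (I − K·H)·P̄ = [1142/145 -338/145; -338/145 162/145]
step 1: x̄ = F·x = [-468/145, -963/145]
step 1: P̄ = F·P·Fᵀ + Q = [873/145 918/145; 918/145 3958/145]
step 1: y = z − H·x̄ = [3212/145]
step 1: S = H·P̄·Hᵀ + R = [42583/145]
step 1: K = P̄·Hᵀ·S⁻¹ = [3627/42583; 12792/42583]
step 1: x' = x̄ + K·y = [-57096/42583, 555/42583]
step 1: P' = (I − K·H)·P̄ = [165654/42583 -50382/42583; -50382/42583 33850/42583]
step 2: x̄ = F·x = [-55986/42583, -113637/42583]
step 2: P̄ = F·P·Fᵀ + Q = [227275/42583 147098/42583; 147098/42583 665270/42583]
step 2: y = z − H·x̄ = [482063/42583]
step 2: S = H·P̄·Hᵀ + R = [7267625/42583]
step 2: K = P̄·Hᵀ·S⁻¹ = [668569/7267625; 2142908/7267625]
step 2: x' = x̄ + K·y = [-1986541/7267625, 4864513/7267625]
step 2: P' = (I − K·H)·P̄ = [28292158/7267625 -8539294/7267625; -8539294/7267625 5703642/7267625]

step 0: x' = [-486/145, 9/145], P' = [1142/145 -338/145; -338/145 162/145]
step 1: x' = [-57096/42583, 555/42583], P' = [165654/42583 -50382/42583; -50382/42583 33850/42583]
step 2: x' = [-1986541/7267625, 4864513/7267625], P' = [28292158/7267625 -8539294/7267625; -8539294/7267625 5703642/7267625]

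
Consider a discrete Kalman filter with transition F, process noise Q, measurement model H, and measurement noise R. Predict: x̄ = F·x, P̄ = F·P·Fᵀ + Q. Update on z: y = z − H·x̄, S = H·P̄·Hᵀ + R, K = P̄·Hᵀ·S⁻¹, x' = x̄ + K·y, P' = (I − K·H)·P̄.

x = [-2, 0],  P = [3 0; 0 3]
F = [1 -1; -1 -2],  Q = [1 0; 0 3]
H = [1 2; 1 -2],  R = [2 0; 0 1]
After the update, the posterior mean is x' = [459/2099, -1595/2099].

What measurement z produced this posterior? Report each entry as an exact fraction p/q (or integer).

x̄ = F·x = [-2, 2]
P̄ = F·P·Fᵀ + Q = [7 3; 3 18]
S = H·P̄·Hᵀ + R = [93 -65; -65 68]
K = P̄·Hᵀ·S⁻¹ = [949/2099 938/2099; 507/2099 -534/2099]
x' − x̄ = [4657/2099, -5793/2099] = K·y
y = (KᵀK)⁻¹·Kᵀ·(x' − x̄) = [-3, 8]
z = y + H·x̄ = [-3, 8] + [2, -6] = [-1, 2]

z = [-1, 2]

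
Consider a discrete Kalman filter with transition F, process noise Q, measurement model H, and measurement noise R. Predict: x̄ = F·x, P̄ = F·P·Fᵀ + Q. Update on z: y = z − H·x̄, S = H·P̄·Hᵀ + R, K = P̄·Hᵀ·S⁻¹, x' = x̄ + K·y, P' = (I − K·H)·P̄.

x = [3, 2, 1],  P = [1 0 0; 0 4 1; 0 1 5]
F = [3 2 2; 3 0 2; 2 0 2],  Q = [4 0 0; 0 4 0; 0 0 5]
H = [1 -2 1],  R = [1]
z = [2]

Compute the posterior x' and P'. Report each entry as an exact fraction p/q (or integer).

x' = [666/43, 466/43, 351/43]
P' = [2010/43 1566/43 1143/43; 1566/43 1370/43 1167/43; 1143/43 1167/43 1198/43]

x̄ = F·x = [15, 11, 8]
P̄ = F·P·Fᵀ + Q = [57 33 30; 33 33 26; 30 26 29]
y = z − H·x̄ = [1]
S = H·P̄·Hᵀ + R = [43]
K = P̄·Hᵀ·S⁻¹ = [21/43; -7/43; 7/43]
x' = x̄ + K·y = [666/43, 466/43, 351/43]
P' = (I − K·H)·P̄ = [2010/43 1566/43 1143/43; 1566/43 1370/43 1167/43; 1143/43 1167/43 1198/43]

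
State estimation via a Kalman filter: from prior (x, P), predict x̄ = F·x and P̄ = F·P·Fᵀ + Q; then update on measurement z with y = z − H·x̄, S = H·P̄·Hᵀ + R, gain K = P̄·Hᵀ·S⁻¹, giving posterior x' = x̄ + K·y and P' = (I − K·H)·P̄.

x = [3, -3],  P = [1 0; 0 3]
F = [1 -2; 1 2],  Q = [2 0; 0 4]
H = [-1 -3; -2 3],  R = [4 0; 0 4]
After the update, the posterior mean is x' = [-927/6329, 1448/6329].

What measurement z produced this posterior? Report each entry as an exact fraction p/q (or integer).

z = [1, 2]

x̄ = F·x = [9, -3]
P̄ = F·P·Fᵀ + Q = [15 -11; -11 17]
S = H·P̄·Hᵀ + R = [106 -156; -156 349]
K = P̄·Hᵀ·S⁻¹ = [-1773/6329 -1935/6329; -1286/6329 749/6329]
x' − x̄ = [-57888/6329, 20435/6329] = K·y
y = (KᵀK)⁻¹·Kᵀ·(x' − x̄) = [1, 29]
z = y + H·x̄ = [1, 29] + [0, -27] = [1, 2]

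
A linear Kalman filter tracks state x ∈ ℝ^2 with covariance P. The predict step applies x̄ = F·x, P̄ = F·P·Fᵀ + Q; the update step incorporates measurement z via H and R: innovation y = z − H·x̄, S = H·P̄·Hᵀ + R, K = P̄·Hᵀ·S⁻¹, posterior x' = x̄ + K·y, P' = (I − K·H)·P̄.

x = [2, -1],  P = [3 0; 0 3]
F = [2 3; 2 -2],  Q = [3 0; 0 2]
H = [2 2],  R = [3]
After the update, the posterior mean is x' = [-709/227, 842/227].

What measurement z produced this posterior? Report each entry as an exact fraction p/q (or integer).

x̄ = F·x = [1, 6]
P̄ = F·P·Fᵀ + Q = [42 -6; -6 26]
S = H·P̄·Hᵀ + R = [227]
K = P̄·Hᵀ·S⁻¹ = [72/227; 40/227]
x' − x̄ = [-936/227, -520/227] = K·y
y = (KᵀK)⁻¹·Kᵀ·(x' − x̄) = [-13]
z = y + H·x̄ = [-13] + [14] = [1]

z = [1]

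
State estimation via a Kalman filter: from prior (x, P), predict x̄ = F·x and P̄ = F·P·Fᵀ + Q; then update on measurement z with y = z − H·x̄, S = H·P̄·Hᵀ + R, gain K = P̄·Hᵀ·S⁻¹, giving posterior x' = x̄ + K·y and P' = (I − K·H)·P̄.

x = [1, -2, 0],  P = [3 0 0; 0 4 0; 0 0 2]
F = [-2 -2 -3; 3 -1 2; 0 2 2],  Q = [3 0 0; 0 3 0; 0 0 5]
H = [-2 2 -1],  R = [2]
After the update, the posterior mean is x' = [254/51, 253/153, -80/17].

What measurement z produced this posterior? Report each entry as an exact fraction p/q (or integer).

z = [-2]

x̄ = F·x = [2, 5, -4]
P̄ = F·P·Fᵀ + Q = [49 -22 -28; -22 42 0; -28 0 29]
S = H·P̄·Hᵀ + R = [459]
K = P̄·Hᵀ·S⁻¹ = [-38/153; 128/459; 1/17]
x' − x̄ = [152/51, -512/153, -12/17] = K·y
y = (KᵀK)⁻¹·Kᵀ·(x' − x̄) = [-12]
z = y + H·x̄ = [-12] + [10] = [-2]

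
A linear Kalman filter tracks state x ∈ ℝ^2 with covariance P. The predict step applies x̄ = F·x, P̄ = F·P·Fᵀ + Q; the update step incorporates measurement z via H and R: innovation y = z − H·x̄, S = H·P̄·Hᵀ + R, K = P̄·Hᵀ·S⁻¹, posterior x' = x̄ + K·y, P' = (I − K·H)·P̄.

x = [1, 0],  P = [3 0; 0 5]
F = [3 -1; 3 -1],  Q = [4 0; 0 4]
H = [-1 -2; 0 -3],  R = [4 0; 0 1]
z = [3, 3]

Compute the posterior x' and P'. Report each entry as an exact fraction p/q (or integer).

x' = [-11/13, -1]
P' = [106/39 -4/39; -4/39 4/39]

x̄ = F·x = [3, 3]
P̄ = F·P·Fᵀ + Q = [36 32; 32 36]
y = z − H·x̄ = [12, 12]
S = H·P̄·Hᵀ + R = [312 312; 312 325]
K = P̄·Hᵀ·S⁻¹ = [-49/78 4/13; -1/39 -4/13]
x' = x̄ + K·y = [-11/13, -1]
P' = (I − K·H)·P̄ = [106/39 -4/39; -4/39 4/39]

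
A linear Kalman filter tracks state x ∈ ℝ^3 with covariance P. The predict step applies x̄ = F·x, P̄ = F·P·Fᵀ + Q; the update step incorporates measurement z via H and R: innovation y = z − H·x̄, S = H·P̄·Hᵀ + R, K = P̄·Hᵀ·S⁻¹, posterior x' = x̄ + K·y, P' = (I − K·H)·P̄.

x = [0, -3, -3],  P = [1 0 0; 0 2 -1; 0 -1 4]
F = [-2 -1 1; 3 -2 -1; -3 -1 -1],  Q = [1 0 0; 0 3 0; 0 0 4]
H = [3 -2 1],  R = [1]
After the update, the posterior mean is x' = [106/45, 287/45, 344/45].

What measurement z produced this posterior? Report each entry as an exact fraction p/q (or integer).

z = [2]

x̄ = F·x = [0, 9, 6]
P̄ = F·P·Fᵀ + Q = [13 -5 4; -5 20 -4; 4 -4 17]
S = H·P̄·Hᵀ + R = [315]
K = P̄·Hᵀ·S⁻¹ = [53/315; -59/315; 37/315]
x' − x̄ = [106/45, -118/45, 74/45] = K·y
y = (KᵀK)⁻¹·Kᵀ·(x' − x̄) = [14]
z = y + H·x̄ = [14] + [-12] = [2]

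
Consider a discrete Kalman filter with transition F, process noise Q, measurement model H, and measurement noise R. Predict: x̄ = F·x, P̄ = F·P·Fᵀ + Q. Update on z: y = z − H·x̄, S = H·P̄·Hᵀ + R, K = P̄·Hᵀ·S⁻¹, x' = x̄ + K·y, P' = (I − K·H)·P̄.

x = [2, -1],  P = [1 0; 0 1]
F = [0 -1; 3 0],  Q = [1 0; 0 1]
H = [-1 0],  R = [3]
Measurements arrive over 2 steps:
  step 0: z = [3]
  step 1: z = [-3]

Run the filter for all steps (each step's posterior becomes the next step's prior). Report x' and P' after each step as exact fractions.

step 0: x' = [-3/5, 6], P' = [6/5 0; 0 10]
step 1: x' = [15/14, -9/5], P' = [33/14 0; 0 59/5]

step 0: x̄ = F·x = [1, 6]
step 0: P̄ = F·P·Fᵀ + Q = [2 0; 0 10]
step 0: y = z − H·x̄ = [4]
step 0: S = H·P̄·Hᵀ + R = [5]
step 0: K = P̄·Hᵀ·S⁻¹ = [-2/5; 0]
step 0: x' = x̄ + K·y = [-3/5, 6]
step 0: P' = (I − K·H)·P̄ = [6/5 0; 0 10]
step 1: x̄ = F·x = [-6, -9/5]
step 1: P̄ = F·P·Fᵀ + Q = [11 0; 0 59/5]
step 1: y = z − H·x̄ = [-9]
step 1: S = H·P̄·Hᵀ + R = [14]
step 1: K = P̄·Hᵀ·S⁻¹ = [-11/14; 0]
step 1: x' = x̄ + K·y = [15/14, -9/5]
step 1: P' = (I − K·H)·P̄ = [33/14 0; 0 59/5]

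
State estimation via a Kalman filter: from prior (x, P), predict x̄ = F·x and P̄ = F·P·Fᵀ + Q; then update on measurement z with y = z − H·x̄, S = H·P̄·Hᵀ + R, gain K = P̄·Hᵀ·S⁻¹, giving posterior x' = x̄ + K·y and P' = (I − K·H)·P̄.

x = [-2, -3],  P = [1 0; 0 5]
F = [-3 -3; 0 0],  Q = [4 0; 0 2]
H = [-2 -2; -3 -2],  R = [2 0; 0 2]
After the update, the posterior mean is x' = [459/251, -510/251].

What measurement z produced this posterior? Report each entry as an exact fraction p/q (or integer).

x̄ = F·x = [15, 0]
P̄ = F·P·Fᵀ + Q = [58 0; 0 2]
S = H·P̄·Hᵀ + R = [242 356; 356 532]
K = P̄·Hᵀ·S⁻¹ = [29/251 -203/502; -88/251 57/251]
x' − x̄ = [-3306/251, -510/251] = K·y
y = (KᵀK)⁻¹·Kᵀ·(x' − x̄) = [33, 42]
z = y + H·x̄ = [33, 42] + [-30, -45] = [3, -3]

z = [3, -3]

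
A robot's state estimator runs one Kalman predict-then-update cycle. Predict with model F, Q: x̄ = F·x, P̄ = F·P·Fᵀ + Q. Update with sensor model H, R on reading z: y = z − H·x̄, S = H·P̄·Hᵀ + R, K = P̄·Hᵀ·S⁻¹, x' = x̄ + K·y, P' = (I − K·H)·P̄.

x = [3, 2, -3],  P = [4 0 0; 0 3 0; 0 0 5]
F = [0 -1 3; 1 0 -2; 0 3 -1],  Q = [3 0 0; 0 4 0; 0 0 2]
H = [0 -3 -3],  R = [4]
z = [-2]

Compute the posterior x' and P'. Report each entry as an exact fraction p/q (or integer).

x̄ = F·x = [-11, 9, 9]
P̄ = F·P·Fᵀ + Q = [51 -30 -24; -30 28 10; -24 10 34]
y = z − H·x̄ = [52]
S = H·P̄·Hᵀ + R = [742]
K = P̄·Hᵀ·S⁻¹ = [81/371; -57/371; -66/371]
x' = x̄ + K·y = [131/371, 375/371, -93/371]
P' = (I − K·H)·P̄ = [5799/371 -1896/371 1788/371; -1896/371 3890/371 -3814/371; 1788/371 -3814/371 3902/371]

x' = [131/371, 375/371, -93/371]
P' = [5799/371 -1896/371 1788/371; -1896/371 3890/371 -3814/371; 1788/371 -3814/371 3902/371]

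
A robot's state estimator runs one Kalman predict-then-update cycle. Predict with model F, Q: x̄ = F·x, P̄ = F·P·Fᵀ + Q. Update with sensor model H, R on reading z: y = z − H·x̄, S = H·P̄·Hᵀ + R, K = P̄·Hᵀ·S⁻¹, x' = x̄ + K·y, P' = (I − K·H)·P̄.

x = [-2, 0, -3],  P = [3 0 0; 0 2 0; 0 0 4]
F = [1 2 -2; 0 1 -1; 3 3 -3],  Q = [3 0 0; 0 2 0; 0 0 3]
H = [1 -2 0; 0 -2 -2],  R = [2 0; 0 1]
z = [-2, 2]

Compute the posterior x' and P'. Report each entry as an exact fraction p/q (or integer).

x' = [1934/2027, 3029/2027, -5028/2027]
P' = [7629/2027 3330/2027 -6219/4054; 3330/2027 2308/2027 -2199/2027; -6219/4054 -2199/2027 10383/8108]

x̄ = F·x = [4, 3, 3]
P̄ = F·P·Fᵀ + Q = [30 12 45; 12 8 18; 45 18 84]
y = z − H·x̄ = [0, 14]
S = H·P̄·Hᵀ + R = [16 -10; -10 513]
K = P̄·Hᵀ·S⁻¹ = [969/4054 -441/2027; -643/2027 -218/2027; 2577/8108 -1587/4054]
x' = x̄ + K·y = [1934/2027, 3029/2027, -5028/2027]
P' = (I − K·H)·P̄ = [7629/2027 3330/2027 -6219/4054; 3330/2027 2308/2027 -2199/2027; -6219/4054 -2199/2027 10383/8108]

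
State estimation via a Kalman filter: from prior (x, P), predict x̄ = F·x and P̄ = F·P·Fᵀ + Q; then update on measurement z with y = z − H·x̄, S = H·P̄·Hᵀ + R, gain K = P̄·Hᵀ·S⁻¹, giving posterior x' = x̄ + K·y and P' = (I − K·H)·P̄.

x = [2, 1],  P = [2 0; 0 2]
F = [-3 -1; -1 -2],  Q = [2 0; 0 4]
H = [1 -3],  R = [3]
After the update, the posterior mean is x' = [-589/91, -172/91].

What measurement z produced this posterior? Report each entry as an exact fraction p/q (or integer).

z = [-1]

x̄ = F·x = [-7, -4]
P̄ = F·P·Fᵀ + Q = [22 10; 10 14]
S = H·P̄·Hᵀ + R = [91]
K = P̄·Hᵀ·S⁻¹ = [-8/91; -32/91]
x' − x̄ = [48/91, 192/91] = K·y
y = (KᵀK)⁻¹·Kᵀ·(x' − x̄) = [-6]
z = y + H·x̄ = [-6] + [5] = [-1]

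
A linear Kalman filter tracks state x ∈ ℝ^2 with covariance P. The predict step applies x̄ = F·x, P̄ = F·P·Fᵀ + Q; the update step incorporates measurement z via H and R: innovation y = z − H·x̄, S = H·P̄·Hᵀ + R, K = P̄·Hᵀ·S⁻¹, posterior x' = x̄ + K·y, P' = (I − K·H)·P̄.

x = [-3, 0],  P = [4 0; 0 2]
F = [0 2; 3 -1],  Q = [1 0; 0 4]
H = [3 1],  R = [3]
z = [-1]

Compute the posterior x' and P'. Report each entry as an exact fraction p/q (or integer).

x' = [92/51, -113/17]
P' = [389/102 -183/17; -183/17 564/17]

x̄ = F·x = [0, -9]
P̄ = F·P·Fᵀ + Q = [9 -4; -4 42]
y = z − H·x̄ = [8]
S = H·P̄·Hᵀ + R = [102]
K = P̄·Hᵀ·S⁻¹ = [23/102; 5/17]
x' = x̄ + K·y = [92/51, -113/17]
P' = (I − K·H)·P̄ = [389/102 -183/17; -183/17 564/17]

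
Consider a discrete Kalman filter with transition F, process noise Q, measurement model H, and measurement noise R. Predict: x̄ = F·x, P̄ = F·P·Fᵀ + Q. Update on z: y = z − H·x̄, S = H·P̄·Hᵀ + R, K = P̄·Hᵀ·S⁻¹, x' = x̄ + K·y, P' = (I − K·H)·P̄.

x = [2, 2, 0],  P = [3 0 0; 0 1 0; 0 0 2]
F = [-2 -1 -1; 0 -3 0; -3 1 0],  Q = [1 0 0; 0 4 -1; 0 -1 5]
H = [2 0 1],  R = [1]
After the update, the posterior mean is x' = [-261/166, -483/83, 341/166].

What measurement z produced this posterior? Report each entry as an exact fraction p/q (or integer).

z = [-1]

x̄ = F·x = [-6, -6, -4]
P̄ = F·P·Fᵀ + Q = [16 3 17; 3 13 -4; 17 -4 33]
S = H·P̄·Hᵀ + R = [166]
K = P̄·Hᵀ·S⁻¹ = [49/166; 1/83; 67/166]
x' − x̄ = [735/166, 15/83, 1005/166] = K·y
y = (KᵀK)⁻¹·Kᵀ·(x' − x̄) = [15]
z = y + H·x̄ = [15] + [-16] = [-1]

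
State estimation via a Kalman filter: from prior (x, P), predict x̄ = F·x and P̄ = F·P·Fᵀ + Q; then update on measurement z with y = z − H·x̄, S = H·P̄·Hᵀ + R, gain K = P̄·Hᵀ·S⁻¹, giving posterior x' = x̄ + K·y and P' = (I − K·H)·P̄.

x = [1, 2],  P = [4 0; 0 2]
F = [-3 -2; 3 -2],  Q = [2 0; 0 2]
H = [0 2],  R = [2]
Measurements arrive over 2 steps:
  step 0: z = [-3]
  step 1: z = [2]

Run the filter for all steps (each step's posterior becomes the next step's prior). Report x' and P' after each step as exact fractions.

step 0: x̄ = F·x = [-7, -1]
step 0: P̄ = F·P·Fᵀ + Q = [46 -28; -28 46]
step 0: y = z − H·x̄ = [-1]
step 0: S = H·P̄·Hᵀ + R = [186]
step 0: K = P̄·Hᵀ·S⁻¹ = [-28/93; 46/93]
step 0: x' = x̄ + K·y = [-623/93, -139/93]
step 0: P' = (I − K·H)·P̄ = [2710/93 -28/93; -28/93 46/93]
step 1: x̄ = F·x = [2147/93, -1591/93]
step 1: P̄ = F·P·Fᵀ + Q = [24424/93 -24206/93; -24206/93 25096/93]
step 1: y = z − H·x̄ = [3368/93]
step 1: S = H·P̄·Hᵀ + R = [100570/93]
step 1: K = P̄·Hᵀ·S⁻¹ = [-24206/50285; 25096/50285]
step 1: x' = x̄ + K·y = [284259/50285, 48601/50285]
step 1: P' = (I − K·H)·P̄ = [605376/50285 -24206/50285; -24206/50285 25096/50285]

step 0: x' = [-623/93, -139/93], P' = [2710/93 -28/93; -28/93 46/93]
step 1: x' = [284259/50285, 48601/50285], P' = [605376/50285 -24206/50285; -24206/50285 25096/50285]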